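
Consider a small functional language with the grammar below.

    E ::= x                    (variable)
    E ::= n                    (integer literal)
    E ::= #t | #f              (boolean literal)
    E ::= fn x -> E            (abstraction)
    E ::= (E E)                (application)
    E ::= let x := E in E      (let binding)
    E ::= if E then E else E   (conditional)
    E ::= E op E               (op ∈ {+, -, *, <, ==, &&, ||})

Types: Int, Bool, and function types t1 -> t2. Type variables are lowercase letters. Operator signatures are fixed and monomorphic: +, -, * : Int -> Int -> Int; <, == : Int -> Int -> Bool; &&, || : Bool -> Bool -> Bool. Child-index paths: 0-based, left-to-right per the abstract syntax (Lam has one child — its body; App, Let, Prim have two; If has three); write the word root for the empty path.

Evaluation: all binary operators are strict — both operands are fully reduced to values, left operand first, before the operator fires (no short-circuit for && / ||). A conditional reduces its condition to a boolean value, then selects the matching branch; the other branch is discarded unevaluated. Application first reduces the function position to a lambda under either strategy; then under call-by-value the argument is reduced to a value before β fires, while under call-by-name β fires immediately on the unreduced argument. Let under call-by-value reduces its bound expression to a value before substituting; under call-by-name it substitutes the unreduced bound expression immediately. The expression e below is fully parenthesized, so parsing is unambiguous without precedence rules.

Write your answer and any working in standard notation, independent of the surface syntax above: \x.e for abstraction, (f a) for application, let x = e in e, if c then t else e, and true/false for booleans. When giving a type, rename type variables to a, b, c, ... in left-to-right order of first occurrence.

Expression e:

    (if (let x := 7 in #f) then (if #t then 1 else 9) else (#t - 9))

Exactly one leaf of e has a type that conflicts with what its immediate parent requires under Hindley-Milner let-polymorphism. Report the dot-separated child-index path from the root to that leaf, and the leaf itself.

Trace:
let x : Int
  unify Bool ~ Bool
  unify Bool ~ Bool
  unify Int ~ Int
  unify Bool ~ Int
  FAIL: mismatch Bool ~ Int

Answer: 2.0 : true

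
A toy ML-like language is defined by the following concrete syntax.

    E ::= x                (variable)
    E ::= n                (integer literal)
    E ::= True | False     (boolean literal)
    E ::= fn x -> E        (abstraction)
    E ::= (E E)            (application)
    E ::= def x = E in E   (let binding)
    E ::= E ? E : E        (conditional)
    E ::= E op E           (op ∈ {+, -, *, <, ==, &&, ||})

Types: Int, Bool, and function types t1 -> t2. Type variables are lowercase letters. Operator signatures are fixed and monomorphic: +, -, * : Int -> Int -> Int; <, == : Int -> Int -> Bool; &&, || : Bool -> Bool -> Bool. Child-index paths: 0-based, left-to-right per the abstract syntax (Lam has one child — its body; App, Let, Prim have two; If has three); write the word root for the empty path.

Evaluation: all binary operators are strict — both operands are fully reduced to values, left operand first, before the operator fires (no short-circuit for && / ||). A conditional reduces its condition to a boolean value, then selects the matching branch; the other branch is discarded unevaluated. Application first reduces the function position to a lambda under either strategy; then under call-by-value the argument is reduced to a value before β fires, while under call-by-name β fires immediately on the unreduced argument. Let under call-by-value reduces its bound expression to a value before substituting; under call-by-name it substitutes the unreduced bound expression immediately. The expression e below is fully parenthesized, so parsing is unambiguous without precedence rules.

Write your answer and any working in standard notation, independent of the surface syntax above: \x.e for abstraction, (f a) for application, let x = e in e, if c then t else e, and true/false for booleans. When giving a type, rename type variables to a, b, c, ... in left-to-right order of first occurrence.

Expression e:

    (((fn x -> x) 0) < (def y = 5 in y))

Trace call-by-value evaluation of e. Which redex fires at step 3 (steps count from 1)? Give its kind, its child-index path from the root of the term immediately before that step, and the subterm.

Answer: delta at root : (0 < 5)

Trace:
step 0: (((\x.x) 0) < (let y = 5 in y))
step 1: [beta@0] (0 < (let y = 5 in y))
step 2: [let@1] (0 < 5)
step 3: [delta@root] true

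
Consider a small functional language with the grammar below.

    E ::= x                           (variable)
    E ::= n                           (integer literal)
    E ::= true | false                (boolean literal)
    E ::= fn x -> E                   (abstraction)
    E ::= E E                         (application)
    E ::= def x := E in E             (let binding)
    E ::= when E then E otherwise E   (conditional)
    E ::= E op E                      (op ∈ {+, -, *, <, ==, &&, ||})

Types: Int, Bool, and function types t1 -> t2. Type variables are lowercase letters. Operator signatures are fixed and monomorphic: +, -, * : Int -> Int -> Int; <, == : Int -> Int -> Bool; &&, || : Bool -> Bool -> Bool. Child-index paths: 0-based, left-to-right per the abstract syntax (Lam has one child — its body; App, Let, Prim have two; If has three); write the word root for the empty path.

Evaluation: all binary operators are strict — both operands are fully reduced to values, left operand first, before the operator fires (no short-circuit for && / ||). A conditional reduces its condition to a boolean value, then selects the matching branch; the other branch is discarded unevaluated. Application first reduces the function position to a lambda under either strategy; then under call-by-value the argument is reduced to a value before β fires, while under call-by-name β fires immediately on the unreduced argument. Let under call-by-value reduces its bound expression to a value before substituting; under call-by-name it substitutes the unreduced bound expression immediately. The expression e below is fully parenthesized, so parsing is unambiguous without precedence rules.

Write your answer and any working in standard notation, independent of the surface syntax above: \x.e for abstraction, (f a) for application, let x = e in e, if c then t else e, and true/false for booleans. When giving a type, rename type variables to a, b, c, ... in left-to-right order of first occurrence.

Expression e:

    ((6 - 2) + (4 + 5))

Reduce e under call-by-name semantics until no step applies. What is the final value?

Working:
step 0: ((6 - 2) + (4 + 5))
step 1: [delta@0] (4 + (4 + 5))
step 2: [delta@1] (4 + 9)
step 3: [delta@root] 13

Answer: 13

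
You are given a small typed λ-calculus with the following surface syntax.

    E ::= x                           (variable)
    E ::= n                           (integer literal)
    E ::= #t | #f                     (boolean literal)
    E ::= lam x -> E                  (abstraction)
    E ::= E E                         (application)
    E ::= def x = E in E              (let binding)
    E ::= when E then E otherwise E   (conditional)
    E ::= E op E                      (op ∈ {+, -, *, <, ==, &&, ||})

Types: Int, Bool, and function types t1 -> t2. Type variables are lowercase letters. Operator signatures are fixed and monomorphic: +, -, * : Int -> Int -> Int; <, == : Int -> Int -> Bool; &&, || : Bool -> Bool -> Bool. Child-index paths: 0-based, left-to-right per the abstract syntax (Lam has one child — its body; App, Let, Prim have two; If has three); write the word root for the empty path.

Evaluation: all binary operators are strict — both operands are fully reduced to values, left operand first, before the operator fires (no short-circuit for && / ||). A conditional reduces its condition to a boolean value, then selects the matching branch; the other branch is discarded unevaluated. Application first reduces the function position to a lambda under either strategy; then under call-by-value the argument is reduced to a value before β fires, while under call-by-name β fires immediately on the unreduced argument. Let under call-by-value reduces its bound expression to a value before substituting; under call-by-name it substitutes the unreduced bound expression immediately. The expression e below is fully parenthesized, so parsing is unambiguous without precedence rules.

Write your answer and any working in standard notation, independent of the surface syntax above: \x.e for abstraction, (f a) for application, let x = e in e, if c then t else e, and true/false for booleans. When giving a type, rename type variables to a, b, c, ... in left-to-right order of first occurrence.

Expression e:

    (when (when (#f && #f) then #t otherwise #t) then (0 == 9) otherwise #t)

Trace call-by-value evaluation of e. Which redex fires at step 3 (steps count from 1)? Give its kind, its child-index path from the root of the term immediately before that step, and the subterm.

Answer: if at root : (if true then (0 == 9) else true)

Working:
step 0: (if (if (false && false) then true else true) then (0 == 9) else true)
step 1: [delta@0.0] (if (if false then true else true) then (0 == 9) else true)
step 2: [if@0] (if true then (0 == 9) else true)
step 3: [if@root] (0 == 9)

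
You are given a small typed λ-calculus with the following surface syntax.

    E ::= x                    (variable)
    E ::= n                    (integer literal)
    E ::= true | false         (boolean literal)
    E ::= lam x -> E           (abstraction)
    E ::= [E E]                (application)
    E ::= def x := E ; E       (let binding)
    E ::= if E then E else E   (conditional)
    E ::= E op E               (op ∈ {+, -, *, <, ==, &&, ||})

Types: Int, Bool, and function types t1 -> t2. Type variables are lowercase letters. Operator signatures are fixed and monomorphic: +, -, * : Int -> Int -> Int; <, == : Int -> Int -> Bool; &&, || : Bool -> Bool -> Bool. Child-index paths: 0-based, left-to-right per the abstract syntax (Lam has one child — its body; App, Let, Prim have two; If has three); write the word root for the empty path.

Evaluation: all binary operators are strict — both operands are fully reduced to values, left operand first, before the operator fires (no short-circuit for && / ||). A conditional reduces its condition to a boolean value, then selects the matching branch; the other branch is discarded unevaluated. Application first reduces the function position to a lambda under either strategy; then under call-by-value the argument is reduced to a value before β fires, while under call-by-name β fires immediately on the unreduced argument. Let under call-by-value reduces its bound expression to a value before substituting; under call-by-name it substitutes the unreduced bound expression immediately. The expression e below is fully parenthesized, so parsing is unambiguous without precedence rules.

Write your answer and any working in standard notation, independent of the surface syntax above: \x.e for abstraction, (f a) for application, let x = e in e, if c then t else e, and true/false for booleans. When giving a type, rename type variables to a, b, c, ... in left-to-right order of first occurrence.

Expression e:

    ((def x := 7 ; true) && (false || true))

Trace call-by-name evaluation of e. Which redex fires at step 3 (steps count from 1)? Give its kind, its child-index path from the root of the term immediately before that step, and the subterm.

Answer: delta at root : (true && true)

Derivation:
step 0: ((let x = 7 in true) && (false || true))
step 1: [let@0] (true && (false || true))
step 2: [delta@1] (true && true)
step 3: [delta@root] true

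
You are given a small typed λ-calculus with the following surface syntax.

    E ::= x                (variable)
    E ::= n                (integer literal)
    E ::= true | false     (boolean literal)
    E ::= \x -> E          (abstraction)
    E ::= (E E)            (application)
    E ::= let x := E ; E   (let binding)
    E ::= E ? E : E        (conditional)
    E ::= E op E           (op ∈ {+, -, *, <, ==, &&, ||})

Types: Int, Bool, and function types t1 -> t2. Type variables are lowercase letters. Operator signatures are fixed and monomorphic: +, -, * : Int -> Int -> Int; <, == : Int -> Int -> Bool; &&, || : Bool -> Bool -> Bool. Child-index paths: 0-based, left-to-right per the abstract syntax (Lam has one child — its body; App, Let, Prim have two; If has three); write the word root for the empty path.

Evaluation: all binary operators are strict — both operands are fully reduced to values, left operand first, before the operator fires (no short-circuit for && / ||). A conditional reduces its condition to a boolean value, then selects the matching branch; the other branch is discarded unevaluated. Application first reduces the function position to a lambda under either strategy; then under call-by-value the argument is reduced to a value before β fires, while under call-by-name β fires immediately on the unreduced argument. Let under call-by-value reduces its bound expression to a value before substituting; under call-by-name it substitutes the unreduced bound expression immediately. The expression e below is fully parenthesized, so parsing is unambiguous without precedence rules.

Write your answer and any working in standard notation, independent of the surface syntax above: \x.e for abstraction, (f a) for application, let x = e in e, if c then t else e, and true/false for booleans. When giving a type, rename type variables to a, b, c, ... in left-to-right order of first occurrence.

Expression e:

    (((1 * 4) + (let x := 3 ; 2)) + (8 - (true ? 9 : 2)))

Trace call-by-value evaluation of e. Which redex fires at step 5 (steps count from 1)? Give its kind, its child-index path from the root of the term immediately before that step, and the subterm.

Answer: delta at 1 : (8 - 9)

Trace:
step 0: (((1 * 4) + (let x = 3 in 2)) + (8 - (if true then 9 else 2)))
step 1: [delta@0.0] ((4 + (let x = 3 in 2)) + (8 - (if true then 9 else 2)))
step 2: [let@0.1] ((4 + 2) + (8 - (if true then 9 else 2)))
step 3: [delta@0] (6 + (8 - (if true then 9 else 2)))
step 4: [if@1.1] (6 + (8 - 9))
step 5: [delta@1] (6 + -1)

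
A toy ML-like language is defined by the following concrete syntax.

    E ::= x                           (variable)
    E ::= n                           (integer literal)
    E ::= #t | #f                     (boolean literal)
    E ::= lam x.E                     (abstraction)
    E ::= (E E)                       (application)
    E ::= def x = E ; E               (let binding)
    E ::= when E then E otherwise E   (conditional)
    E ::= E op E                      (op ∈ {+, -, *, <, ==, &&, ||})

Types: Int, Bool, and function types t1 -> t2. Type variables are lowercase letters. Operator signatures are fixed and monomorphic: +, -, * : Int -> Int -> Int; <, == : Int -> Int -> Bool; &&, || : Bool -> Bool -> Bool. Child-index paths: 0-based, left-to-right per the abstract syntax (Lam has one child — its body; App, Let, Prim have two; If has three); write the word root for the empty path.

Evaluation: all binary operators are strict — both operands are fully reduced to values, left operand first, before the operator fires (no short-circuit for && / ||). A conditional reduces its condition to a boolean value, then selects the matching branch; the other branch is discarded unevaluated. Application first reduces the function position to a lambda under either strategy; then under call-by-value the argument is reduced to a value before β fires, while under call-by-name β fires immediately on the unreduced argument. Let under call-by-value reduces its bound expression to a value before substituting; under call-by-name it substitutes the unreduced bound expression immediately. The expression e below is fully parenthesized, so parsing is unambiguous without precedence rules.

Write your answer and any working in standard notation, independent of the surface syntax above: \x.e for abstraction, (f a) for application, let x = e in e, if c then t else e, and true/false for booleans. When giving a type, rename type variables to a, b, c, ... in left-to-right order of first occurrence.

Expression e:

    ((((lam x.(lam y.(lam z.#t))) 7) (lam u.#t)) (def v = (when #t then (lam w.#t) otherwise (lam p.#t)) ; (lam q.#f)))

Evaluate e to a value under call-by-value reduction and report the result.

Trace:
step 0: ((((\x.(\y.(\z.true))) 7) (\u.true)) (let v = (if true then (\w.true) else (\p.true)) in (\q.false)))
step 1: [beta@0.0] (((\y.(\z.true)) (\u.true)) (let v = (if true then (\w.true) else (\p.true)) in (\q.false)))
step 2: [beta@0] ((\z.true) (let v = (if true then (\w.true) else (\p.true)) in (\q.false)))
step 3: [if@1.0] ((\z.true) (let v = (\w.true) in (\q.false)))
step 4: [let@1] ((\z.true) (\q.false))
step 5: [beta@root] true

Answer: true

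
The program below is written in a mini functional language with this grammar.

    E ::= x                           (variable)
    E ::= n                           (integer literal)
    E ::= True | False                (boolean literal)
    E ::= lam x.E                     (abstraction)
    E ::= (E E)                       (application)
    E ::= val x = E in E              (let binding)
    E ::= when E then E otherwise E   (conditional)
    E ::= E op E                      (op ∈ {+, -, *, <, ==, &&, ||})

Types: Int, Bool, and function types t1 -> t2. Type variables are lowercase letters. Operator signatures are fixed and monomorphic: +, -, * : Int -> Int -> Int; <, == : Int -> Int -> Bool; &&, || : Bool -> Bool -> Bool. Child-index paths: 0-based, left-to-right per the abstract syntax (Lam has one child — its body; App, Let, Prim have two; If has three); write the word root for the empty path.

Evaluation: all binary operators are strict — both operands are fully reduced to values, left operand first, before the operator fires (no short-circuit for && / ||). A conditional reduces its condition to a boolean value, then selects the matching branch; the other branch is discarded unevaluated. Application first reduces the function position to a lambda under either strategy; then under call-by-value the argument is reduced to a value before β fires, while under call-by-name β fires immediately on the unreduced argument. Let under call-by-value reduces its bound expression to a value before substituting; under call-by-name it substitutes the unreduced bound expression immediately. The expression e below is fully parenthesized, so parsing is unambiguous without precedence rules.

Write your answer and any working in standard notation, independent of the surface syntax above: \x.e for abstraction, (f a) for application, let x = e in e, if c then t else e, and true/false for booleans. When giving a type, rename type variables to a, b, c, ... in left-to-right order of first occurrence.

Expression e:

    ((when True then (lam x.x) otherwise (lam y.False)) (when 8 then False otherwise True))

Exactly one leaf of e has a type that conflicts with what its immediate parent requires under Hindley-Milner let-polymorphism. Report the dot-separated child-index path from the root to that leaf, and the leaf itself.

Working:
  unify Bool ~ Bool
x : a
\x._ : a -> a
\y._ : b -> Bool
  unify a -> a ~ b -> Bool
  unify a ~ b
  unify b ~ Bool
  unify Int ~ Bool
  FAIL: mismatch Int ~ Bool

Answer: 1.0 : 8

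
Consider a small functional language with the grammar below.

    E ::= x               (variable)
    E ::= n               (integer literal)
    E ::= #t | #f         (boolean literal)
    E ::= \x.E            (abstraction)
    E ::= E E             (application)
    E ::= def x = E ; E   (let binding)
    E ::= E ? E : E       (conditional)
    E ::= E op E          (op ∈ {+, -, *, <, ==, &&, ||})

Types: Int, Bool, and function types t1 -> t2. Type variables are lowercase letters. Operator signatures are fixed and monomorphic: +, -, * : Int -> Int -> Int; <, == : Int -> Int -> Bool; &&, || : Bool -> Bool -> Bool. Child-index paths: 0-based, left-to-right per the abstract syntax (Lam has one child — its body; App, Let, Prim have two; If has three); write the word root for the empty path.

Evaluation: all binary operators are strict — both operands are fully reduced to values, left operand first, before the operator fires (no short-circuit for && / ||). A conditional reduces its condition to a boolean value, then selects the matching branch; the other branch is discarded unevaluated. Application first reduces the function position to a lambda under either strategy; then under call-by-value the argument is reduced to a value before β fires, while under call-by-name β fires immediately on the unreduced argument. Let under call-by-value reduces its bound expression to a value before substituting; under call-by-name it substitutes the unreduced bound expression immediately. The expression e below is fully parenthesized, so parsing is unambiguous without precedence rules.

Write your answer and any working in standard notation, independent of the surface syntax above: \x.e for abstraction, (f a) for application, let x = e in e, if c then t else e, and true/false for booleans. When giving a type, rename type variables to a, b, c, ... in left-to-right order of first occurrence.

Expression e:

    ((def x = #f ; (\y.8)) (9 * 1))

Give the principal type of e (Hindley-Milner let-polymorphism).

Answer: Int

Derivation:
let x : Bool
\y._ : a -> Int
  unify Int ~ Int
  unify Int ~ Int
  unify a -> Int ~ Int -> b
  unify a ~ Int
  unify Int ~ b
_ _ : Int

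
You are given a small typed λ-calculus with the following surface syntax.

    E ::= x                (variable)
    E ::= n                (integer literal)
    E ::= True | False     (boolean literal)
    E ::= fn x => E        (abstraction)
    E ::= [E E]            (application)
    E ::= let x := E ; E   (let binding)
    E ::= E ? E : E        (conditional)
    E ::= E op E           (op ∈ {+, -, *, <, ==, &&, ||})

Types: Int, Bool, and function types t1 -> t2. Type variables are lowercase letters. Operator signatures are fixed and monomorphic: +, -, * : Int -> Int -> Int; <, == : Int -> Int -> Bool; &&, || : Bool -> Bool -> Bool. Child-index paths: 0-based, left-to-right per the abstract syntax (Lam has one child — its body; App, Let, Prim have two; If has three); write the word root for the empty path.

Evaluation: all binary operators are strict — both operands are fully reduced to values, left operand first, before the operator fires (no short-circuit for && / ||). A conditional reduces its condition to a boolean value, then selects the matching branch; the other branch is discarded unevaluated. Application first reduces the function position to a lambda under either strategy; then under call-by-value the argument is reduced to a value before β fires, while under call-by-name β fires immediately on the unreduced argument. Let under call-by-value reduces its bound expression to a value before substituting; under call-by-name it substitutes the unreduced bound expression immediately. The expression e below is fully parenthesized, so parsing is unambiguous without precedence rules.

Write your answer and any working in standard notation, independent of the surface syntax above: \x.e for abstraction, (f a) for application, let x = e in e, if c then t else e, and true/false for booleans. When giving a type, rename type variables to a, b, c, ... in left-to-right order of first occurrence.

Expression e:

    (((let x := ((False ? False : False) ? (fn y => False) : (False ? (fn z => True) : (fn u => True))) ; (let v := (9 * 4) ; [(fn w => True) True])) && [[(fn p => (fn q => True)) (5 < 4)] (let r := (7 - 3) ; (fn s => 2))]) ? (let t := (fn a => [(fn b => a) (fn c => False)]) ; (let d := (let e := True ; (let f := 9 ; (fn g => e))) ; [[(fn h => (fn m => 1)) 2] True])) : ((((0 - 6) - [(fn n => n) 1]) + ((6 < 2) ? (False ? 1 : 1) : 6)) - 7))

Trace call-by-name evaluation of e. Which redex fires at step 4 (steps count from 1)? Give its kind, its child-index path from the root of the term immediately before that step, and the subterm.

Working:
step 0: (if ((let x = (if (if false then false else false) then (\y.false) else (if false then (\z.true) else (\u.true))) in (let v = (9 * 4) in ((\w.true) true))) && (((\p.(\q.true)) (5 < 4)) (let r = (7 - 3) in (\s.2)))) then (let t = (\a.((\b.a) (\c.false))) in (let d = (let e = true in (let f = 9 in (\g.e))) in (((\h.(\m.1)) 2) true))) else ((((0 - 6) - ((\n.n) 1)) + (if (6 < 2) then (if false then 1 else 1) else 6)) - 7))
step 1: [let@0.0] (if ((let v = (9 * 4) in ((\w.true) true)) && (((\p.(\q.true)) (5 < 4)) (let r = (7 - 3) in (\s.2)))) then (let t = (\a.((\b.a) (\c.false))) in (let d = (let e = true in (let f = 9 in (\g.e))) in (((\h.(\m.1)) 2) true))) else ((((0 - 6) - ((\n.n) 1)) + (if (6 < 2) then (if false then 1 else 1) else 6)) - 7))
step 2: [let@0.0] (if (((\w.true) true) && (((\p.(\q.true)) (5 < 4)) (let r = (7 - 3) in (\s.2)))) then (let t = (\a.((\b.a) (\c.false))) in (let d = (let e = true in (let f = 9 in (\g.e))) in (((\h.(\m.1)) 2) true))) else ((((0 - 6) - ((\n.n) 1)) + (if (6 < 2) then (if false then 1 else 1) else 6)) - 7))
step 3: [beta@0.0] (if (true && (((\p.(\q.true)) (5 < 4)) (let r = (7 - 3) in (\s.2)))) then (let t = (\a.((\b.a) (\c.false))) in (let d = (let e = true in (let f = 9 in (\g.e))) in (((\h.(\m.1)) 2) true))) else ((((0 - 6) - ((\n.n) 1)) + (if (6 < 2) then (if false then 1 else 1) else 6)) - 7))
step 4: [beta@0.1.0] (if (true && ((\q.true) (let r = (7 - 3) in (\s.2)))) then (let t = (\a.((\b.a) (\c.false))) in (let d = (let e = true in (let f = 9 in (\g.e))) in (((\h.(\m.1)) 2) true))) else ((((0 - 6) - ((\n.n) 1)) + (if (6 < 2) then (if false then 1 else 1) else 6)) - 7))

Answer: beta at 0.1.0 : ((\p.(\q.true)) (5 < 4))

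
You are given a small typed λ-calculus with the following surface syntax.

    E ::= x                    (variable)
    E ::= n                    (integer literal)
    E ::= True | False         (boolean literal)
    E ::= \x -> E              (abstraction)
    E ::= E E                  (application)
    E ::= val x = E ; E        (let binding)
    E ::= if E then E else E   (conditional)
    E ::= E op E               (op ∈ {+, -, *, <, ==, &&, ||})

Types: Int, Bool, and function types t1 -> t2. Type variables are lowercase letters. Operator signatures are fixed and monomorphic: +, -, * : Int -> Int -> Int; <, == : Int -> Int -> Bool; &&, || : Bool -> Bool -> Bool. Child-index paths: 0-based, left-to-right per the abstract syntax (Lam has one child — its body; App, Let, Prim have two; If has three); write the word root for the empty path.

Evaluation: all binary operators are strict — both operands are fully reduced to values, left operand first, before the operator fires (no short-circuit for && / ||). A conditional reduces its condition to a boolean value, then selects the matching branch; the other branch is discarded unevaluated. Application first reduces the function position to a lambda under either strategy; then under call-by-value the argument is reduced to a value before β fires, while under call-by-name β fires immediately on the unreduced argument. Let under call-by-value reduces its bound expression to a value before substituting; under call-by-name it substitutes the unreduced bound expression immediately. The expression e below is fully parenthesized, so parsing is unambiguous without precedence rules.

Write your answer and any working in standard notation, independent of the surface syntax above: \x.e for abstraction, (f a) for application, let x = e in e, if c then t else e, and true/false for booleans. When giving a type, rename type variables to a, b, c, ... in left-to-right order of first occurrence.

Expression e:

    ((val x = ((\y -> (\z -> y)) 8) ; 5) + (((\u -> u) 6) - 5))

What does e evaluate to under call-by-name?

Answer: 6

Trace:
step 0: ((let x = ((\y.(\z.y)) 8) in 5) + (((\u.u) 6) - 5))
step 1: [let@0] (5 + (((\u.u) 6) - 5))
step 2: [beta@1.0] (5 + (6 - 5))
step 3: [delta@1] (5 + 1)
step 4: [delta@root] 6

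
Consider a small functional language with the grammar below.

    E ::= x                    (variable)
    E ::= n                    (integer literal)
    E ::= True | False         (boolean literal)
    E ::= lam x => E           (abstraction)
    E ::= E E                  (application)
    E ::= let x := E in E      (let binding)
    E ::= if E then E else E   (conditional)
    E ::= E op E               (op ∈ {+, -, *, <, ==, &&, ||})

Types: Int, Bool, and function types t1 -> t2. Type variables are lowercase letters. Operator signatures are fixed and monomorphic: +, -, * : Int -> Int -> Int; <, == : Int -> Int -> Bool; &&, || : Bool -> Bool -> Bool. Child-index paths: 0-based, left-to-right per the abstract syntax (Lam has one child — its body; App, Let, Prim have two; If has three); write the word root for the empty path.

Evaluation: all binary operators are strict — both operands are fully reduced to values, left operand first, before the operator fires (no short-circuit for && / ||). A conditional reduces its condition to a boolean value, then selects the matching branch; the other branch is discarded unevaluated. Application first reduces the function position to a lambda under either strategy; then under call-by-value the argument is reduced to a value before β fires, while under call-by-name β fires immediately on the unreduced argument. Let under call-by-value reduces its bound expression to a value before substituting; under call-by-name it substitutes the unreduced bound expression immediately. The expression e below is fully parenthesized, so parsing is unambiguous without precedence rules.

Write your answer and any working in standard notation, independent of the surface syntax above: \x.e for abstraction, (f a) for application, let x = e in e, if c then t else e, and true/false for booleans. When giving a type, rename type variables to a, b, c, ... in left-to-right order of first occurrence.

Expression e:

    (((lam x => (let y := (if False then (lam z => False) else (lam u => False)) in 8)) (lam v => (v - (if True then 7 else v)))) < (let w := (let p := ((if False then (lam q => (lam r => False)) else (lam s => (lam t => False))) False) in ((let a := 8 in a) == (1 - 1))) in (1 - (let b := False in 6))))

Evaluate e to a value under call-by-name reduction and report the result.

Answer: false

Derivation:
step 0: (((\x.(let y = (if false then (\z.false) else (\u.false)) in 8)) (\v.(v - (if true then 7 else v)))) < (let w = (let p = ((if false then (\q.(\r.false)) else (\s.(\t.false))) false) in ((let a = 8 in a) == (1 - 1))) in (1 - (let b = false in 6))))
step 1: [beta@0] ((let y = (if false then (\z.false) else (\u.false)) in 8) < (let w = (let p = ((if false then (\q.(\r.false)) else (\s.(\t.false))) false) in ((let a = 8 in a) == (1 - 1))) in (1 - (let b = false in 6))))
step 2: [let@0] (8 < (let w = (let p = ((if false then (\q.(\r.false)) else (\s.(\t.false))) false) in ((let a = 8 in a) == (1 - 1))) in (1 - (let b = false in 6))))
step 3: [let@1] (8 < (1 - (let b = false in 6)))
step 4: [let@1.1] (8 < (1 - 6))
step 5: [delta@1] (8 < -5)
step 6: [delta@root] false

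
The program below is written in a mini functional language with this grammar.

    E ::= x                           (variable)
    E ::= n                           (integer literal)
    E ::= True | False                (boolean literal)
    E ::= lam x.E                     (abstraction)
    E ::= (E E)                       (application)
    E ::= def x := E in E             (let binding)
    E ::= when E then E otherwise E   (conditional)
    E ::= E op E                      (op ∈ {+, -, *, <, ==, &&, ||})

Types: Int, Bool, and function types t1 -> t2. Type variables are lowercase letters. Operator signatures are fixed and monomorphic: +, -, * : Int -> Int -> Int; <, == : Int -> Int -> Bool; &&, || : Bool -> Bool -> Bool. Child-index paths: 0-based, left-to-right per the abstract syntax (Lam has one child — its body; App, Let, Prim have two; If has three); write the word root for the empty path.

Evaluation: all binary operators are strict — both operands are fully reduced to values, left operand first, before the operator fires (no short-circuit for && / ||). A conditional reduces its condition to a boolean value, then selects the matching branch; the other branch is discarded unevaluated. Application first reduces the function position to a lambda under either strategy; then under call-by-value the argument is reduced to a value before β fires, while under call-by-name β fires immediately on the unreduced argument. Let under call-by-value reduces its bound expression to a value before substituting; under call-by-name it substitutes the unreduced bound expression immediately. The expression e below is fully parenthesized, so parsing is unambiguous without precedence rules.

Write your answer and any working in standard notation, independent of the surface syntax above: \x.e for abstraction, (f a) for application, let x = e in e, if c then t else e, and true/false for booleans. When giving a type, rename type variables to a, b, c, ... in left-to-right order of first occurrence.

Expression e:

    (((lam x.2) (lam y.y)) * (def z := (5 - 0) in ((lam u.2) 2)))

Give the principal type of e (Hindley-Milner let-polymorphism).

Answer: Int

Trace:
\x._ : a -> Int
y : b
\y._ : b -> b
  unify a -> Int ~ (b -> b) -> c
  unify a ~ b -> b
  unify Int ~ c
_ _ : Int
  unify Int ~ Int
  unify Int ~ Int
  unify Int ~ Int
let z : Int
\u._ : d -> Int
  unify d -> Int ~ Int -> e
  unify d ~ Int
  unify Int ~ e
_ _ : Int
  unify Int ~ Int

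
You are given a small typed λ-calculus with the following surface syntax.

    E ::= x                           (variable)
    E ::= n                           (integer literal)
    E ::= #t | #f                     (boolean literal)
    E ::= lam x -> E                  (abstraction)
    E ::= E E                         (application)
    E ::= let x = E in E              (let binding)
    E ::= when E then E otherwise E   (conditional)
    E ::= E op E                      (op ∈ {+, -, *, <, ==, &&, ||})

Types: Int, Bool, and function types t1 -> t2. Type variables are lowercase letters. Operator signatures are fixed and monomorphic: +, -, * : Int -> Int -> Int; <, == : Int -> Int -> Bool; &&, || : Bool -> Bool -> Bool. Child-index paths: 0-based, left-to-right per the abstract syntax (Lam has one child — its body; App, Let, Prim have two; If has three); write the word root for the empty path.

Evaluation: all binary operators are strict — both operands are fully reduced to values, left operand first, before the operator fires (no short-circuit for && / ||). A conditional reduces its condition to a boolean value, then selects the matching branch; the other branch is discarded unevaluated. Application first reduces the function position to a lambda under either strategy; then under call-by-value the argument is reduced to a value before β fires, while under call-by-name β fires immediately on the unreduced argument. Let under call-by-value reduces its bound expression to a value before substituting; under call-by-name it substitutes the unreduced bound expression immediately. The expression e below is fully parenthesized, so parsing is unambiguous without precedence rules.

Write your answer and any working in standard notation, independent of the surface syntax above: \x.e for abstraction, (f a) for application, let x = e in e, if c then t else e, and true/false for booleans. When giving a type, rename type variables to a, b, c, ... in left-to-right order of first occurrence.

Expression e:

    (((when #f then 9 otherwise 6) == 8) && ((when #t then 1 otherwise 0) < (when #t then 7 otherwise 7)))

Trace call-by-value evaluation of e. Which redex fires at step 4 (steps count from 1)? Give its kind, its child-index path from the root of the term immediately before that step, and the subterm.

Answer: if at 1.1 : (if true then 7 else 7)

Working:
step 0: (((if false then 9 else 6) == 8) && ((if true then 1 else 0) < (if true then 7 else 7)))
step 1: [if@0.0] ((6 == 8) && ((if true then 1 else 0) < (if true then 7 else 7)))
step 2: [delta@0] (false && ((if true then 1 else 0) < (if true then 7 else 7)))
step 3: [if@1.0] (false && (1 < (if true then 7 else 7)))
step 4: [if@1.1] (false && (1 < 7))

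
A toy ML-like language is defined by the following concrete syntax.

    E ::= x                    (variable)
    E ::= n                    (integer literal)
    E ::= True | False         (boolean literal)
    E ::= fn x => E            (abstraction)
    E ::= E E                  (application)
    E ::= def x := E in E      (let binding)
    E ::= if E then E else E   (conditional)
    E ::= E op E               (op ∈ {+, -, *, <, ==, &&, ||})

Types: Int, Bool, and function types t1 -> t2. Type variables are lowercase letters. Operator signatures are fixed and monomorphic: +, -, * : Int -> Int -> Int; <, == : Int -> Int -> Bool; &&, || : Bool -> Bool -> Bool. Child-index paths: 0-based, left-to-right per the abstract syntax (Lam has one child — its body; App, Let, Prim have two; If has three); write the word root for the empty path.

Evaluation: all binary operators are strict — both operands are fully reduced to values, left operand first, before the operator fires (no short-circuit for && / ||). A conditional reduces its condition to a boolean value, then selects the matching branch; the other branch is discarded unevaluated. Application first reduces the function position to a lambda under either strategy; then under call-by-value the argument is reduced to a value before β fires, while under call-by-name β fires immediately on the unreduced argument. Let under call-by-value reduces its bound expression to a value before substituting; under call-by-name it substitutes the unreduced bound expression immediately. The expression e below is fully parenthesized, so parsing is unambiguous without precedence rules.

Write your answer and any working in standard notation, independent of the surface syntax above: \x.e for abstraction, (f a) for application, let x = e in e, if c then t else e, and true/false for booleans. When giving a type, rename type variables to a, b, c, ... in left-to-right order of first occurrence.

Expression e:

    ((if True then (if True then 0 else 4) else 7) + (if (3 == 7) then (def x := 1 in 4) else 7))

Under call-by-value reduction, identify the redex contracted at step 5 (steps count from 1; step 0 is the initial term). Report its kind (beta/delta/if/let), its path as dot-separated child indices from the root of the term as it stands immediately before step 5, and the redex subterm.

Trace:
step 0: ((if true then (if true then 0 else 4) else 7) + (if (3 == 7) then (let x = 1 in 4) else 7))
step 1: [if@0] ((if true then 0 else 4) + (if (3 == 7) then (let x = 1 in 4) else 7))
step 2: [if@0] (0 + (if (3 == 7) then (let x = 1 in 4) else 7))
step 3: [delta@1.0] (0 + (if false then (let x = 1 in 4) else 7))
step 4: [if@1] (0 + 7)
step 5: [delta@root] 7

Answer: delta at root : (0 + 7)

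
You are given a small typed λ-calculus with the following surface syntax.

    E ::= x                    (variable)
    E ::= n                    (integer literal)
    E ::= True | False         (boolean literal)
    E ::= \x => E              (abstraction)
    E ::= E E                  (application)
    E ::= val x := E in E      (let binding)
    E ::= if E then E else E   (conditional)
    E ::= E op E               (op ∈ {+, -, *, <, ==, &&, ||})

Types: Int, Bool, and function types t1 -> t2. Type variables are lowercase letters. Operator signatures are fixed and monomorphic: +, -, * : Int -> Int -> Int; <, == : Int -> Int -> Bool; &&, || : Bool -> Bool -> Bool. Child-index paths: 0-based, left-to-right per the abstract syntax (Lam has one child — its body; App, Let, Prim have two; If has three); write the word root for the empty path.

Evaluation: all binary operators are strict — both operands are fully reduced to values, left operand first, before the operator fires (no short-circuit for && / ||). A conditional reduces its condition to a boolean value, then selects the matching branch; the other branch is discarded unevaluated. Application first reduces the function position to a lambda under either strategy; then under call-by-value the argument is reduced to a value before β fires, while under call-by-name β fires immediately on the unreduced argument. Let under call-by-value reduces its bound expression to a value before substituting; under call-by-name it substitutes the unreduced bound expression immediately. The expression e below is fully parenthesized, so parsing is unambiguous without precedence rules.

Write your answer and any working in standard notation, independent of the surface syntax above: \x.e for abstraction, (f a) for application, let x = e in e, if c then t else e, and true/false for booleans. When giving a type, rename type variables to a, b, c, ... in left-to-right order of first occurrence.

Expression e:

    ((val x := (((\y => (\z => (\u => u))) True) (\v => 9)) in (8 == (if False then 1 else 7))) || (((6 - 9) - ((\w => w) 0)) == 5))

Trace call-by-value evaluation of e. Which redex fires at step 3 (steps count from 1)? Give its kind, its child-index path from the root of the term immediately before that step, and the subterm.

Derivation:
step 0: ((let x = (((\y.(\z.(\u.u))) true) (\v.9)) in (8 == (if false then 1 else 7))) || (((6 - 9) - ((\w.w) 0)) == 5))
step 1: [beta@0.0.0] ((let x = ((\z.(\u.u)) (\v.9)) in (8 == (if false then 1 else 7))) || (((6 - 9) - ((\w.w) 0)) == 5))
step 2: [beta@0.0] ((let x = (\u.u) in (8 == (if false then 1 else 7))) || (((6 - 9) - ((\w.w) 0)) == 5))
step 3: [let@0] ((8 == (if false then 1 else 7)) || (((6 - 9) - ((\w.w) 0)) == 5))

Answer: let at 0 : (let x = (\u.u) in (8 == (if false then 1 else 7)))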